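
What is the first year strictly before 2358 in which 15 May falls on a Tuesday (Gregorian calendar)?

2356

From one year to the next, a fixed date's weekday advances by 1, or by 2 when a Feb 29 lies between the two dates.
2358: May 15 is Thursday.
2357: Wednesday (−1)
2356: Tuesday (−1)
15 May falls on a Tuesday in 2356.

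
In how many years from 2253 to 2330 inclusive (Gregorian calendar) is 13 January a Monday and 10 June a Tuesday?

Check each year's weekday for 13 January and 10 June:
  2253: Thu/Fri  2254: Fri/Sat  2255: Sat/Sun  2256: Sun/Tue  2257: Tue/Wed  2258: Wed/Thu  2259: Thu/Fri  2260: Fri/Sun  2261: Sun/Mon  2262: Mon/Tue ✓  2263: Tue/Wed  2264: Wed/Fri  2265: Fri/Sat  2266: Sat/Sun  …(50 more)…  2317: Sat/Sun  2318: Sun/Mon  2319: Mon/Tue ✓  2320: Tue/Thu  2321: Thu/Fri  2322: Fri/Sat  2323: Sat/Sun  2324: Sun/Tue  2325: Tue/Wed  2326: Wed/Thu  2327: Thu/Fri  2328: Fri/Sun  2329: Sun/Mon  2330: Mon/Tue ✓
Both conditions hold in: 2262, 2273, 2279, 2290, 2302, 2313, 2319, 2330 — 8.

8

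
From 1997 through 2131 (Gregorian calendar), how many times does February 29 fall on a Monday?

4

Leap years in 1997–2131: 32 of them.
Feb 29 weekday advances by 5 (mod 7) from one leap year to the next four years later (or differs when a century non-leap intervenes).
Leap-day weekdays: 2000:Tue 2004:Sun 2008:Fri 2012:Wed 2016:Mon✓ 2020:Sat 2024:Thu 2028:Tue 2032:Sun 2036:Fri 2040:Wed 2044:Mon✓ 2048:Sat …(6 more)… 2076:Sat 2080:Thu 2084:Tue 2088:Sun 2092:Fri 2096:Wed 2104:Fri 2108:Wed 2112:Mon✓ 2116:Sat 2120:Thu 2124:Tue 2128:Sun
Monday: 2016, 2044, 2072, 2112 → 4.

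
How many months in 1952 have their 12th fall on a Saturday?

Check the 12th of each month of 1952: Jan 12: Sat, Feb 12: Tue, Mar 12: Wed, Apr 12: Sat, May 12: Mon, Jun 12: Thu, Jul 12: Sat, Aug 12: Tue, Sep 12: Fri, Oct 12: Sun, Nov 12: Wed, Dec 12: Fri.
Saturday occurs in January, April, July — 3 months.

3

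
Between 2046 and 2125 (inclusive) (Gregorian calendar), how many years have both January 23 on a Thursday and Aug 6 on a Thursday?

3

Check each year's weekday for January 23 and Aug 6:
  2046: Tue/Mon  2047: Wed/Tue  2048: Thu/Thu ✓  2049: Sat/Fri  2050: Sun/Sat  2051: Mon/Sun  2052: Tue/Tue  2053: Thu/Wed  2054: Fri/Thu  2055: Sat/Fri  2056: Sun/Sun  2057: Tue/Mon  2058: Wed/Tue  2059: Thu/Wed  …(52 more)…  2112: Sat/Sat  2113: Mon/Sun  2114: Tue/Mon  2115: Wed/Tue  2116: Thu/Thu ✓  2117: Sat/Fri  2118: Sun/Sat  2119: Mon/Sun  2120: Tue/Tue  2121: Thu/Wed  2122: Fri/Thu  2123: Sat/Fri  2124: Sun/Sun  2125: Tue/Mon
Both conditions hold in: 2048, 2076, 2116 — 3.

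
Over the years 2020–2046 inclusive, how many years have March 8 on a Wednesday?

4

Track March 8's weekday year by year (advancing +1, or +2 across a Feb 29):
  2020: Sun  2021: Mon (+1)  2022: Tue (+1)  2023: Wed (+1) ✓  2024: Fri (+2)
  2025: Sat (+1)  2026: Sun (+1)  2027: Mon (+1)  2028: Wed (+2) ✓  2029: Thu (+1)
  2030: Fri (+1)  2031: Sat (+1)  2032: Mon (+2)  2033: Tue (+1)  2034: Wed (+1) ✓
  2035: Thu (+1)  2036: Sat (+2)  2037: Sun (+1)  2038: Mon (+1)  2039: Tue (+1)
  2040: Thu (+2)  2041: Fri (+1)  2042: Sat (+1)  2043: Sun (+1)  2044: Tue (+2)
  2045: Wed (+1) ✓  2046: Thu (+1)
Wednesday years: 2023, 2028, 2034, 2045 — 4 in total.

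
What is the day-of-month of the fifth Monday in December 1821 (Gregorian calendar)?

31

December 1, 1821 is a Saturday, so the first Monday is the 3rd.
The fifth Monday is 3 + 28 = 31.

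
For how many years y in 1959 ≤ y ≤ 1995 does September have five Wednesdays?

11

September has 30 days; it has five Wednesdays when Wednesday falls among the first (month-length − 28) days — i.e. when September 1 is one of Wednesday/Tuesday.
September 1 by year: 1959:Tue✓ 1960:Thu 1961:Fri 1962:Sat 1963:Sun 1964:Tue✓ 1965:Wed✓ 1966:Thu 1967:Fri 1968:Sun 1969:Mon 1970:Tue✓ 1971:Wed✓ 1972:Fri 1973:Sat …(7 more)… 1981:Tue✓ 1982:Wed✓ 1983:Thu 1984:Sat 1985:Sun 1986:Mon 1987:Tue✓ 1988:Thu 1989:Fri 1990:Sat 1991:Sun 1992:Tue✓ 1993:Wed✓ 1994:Thu 1995:Fri
Years with five Wednesdays: 1959, 1964, 1965, 1970, 1971, 1976, 1981, 1982, 1987, 1992, 1993 → 11.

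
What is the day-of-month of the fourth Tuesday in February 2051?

28

February 1, 2051 is a Wednesday, so the first Tuesday is the 7th.
The fourth Tuesday is 7 + 21 = 28.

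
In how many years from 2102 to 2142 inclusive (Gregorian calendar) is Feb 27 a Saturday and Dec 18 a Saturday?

4

Check each year's weekday for Feb 27 and Dec 18:
  2102: Mon/Mon  2103: Tue/Tue  2104: Wed/Thu  2105: Fri/Fri  2106: Sat/Sat ✓  2107: Sun/Sun  2108: Mon/Tue  2109: Wed/Wed  2110: Thu/Thu  2111: Fri/Fri  2112: Sat/Sun  2113: Mon/Mon  2114: Tue/Tue  2115: Wed/Wed  …(13 more)…  2129: Sun/Sun  2130: Mon/Mon  2131: Tue/Tue  2132: Wed/Thu  2133: Fri/Fri  2134: Sat/Sat ✓  2135: Sun/Sun  2136: Mon/Tue  2137: Wed/Wed  2138: Thu/Thu  2139: Fri/Fri  2140: Sat/Sun  2141: Mon/Mon  2142: Tue/Tue
Both conditions hold in: 2106, 2117, 2123, 2134 — 4.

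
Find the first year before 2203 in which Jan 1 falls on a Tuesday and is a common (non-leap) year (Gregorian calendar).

Jan 1 advances by 2 weekdays after a leap year and by 1 after a common year.
2203: Jan 1 is Saturday.
2202: Friday
2201: Thursday
2200: Wednesday
2199: Tuesday
2199 begins on a Tuesday and is a common year.

2199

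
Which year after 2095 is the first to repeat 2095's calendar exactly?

Two years share a calendar iff Jan 1 falls on the same weekday and both are leap or both are common. 2095: Jan 1 is Saturday, common year.
2096: Jan 1 Sunday, leap
2097: Jan 1 Tuesday, common
2098: Jan 1 Wednesday, common
2099: Jan 1 Thursday, common
2100: Jan 1 Friday, common
2101: Jan 1 Saturday, common
2101 matches on both conditions.

2101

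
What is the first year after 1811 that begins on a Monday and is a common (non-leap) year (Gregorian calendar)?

1821

Jan 1 advances by 2 weekdays after a leap year and by 1 after a common year.
1811: Jan 1 is Tuesday.
1812: Wednesday (leap)
1813: Friday
1814: Saturday
1815: Sunday
1816: Monday (leap)
1817: Wednesday
1818: Thursday
1819: Friday
1820: Saturday (leap)
1821: Monday
1821 begins on a Monday and is a common year.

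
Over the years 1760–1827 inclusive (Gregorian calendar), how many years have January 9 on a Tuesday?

9

Track January 9's weekday year by year (advancing +1, or +2 across a Feb 29):
  1760: Wed  1761: Fri (+2)  1762: Sat (+1)  1763: Sun (+1)  1764: Mon (+1)
  1765: Wed (+2)  1766: Thu (+1)  1767: Fri (+1)  1768: Sat (+1)  1769: Mon (+2)
  1770: Tue (+1) ✓  1771: Wed (+1)  1772: Thu (+1)  1773: Sat (+2)  … (40 more years) …
  1814: Sun (+1)  1815: Mon (+1)  1816: Tue (+1) ✓  1817: Thu (+2)  1818: Fri (+1)
  1819: Sat (+1)  1820: Sun (+1)  1821: Tue (+2) ✓  1822: Wed (+1)  1823: Thu (+1)
  1824: Fri (+1)  1825: Sun (+2)  1826: Mon (+1)  1827: Tue (+1) ✓
Tuesday years: 1770, 1776, 1781, 1787, 1798, 1810, 1816, 1821, 1827 — 9 in total.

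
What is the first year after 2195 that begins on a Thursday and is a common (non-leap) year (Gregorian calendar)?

2201

Jan 1 advances by 2 weekdays after a leap year and by 1 after a common year.
2195: Jan 1 is Thursday.
2196: Friday (leap)
2197: Sunday
2198: Monday
2199: Tuesday
2200: Wednesday
2201: Thursday
2201 begins on a Thursday and is a common year.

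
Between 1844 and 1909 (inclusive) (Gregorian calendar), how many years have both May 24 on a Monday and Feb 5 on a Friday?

7

Check each year's weekday for May 24 and Feb 5:
  1844: Fri/Mon  1845: Sat/Wed  1846: Sun/Thu  1847: Mon/Fri ✓  1848: Wed/Sat  1849: Thu/Mon  1850: Fri/Tue  1851: Sat/Wed  1852: Mon/Thu  1853: Tue/Sat  1854: Wed/Sun  1855: Thu/Mon  1856: Sat/Tue  1857: Sun/Thu  …(38 more)…  1896: Sun/Wed  1897: Mon/Fri ✓  1898: Tue/Sat  1899: Wed/Sun  1900: Thu/Mon  1901: Fri/Tue  1902: Sat/Wed  1903: Sun/Thu  1904: Tue/Fri  1905: Wed/Sun  1906: Thu/Mon  1907: Fri/Tue  1908: Sun/Wed  1909: Mon/Fri ✓
Both conditions hold in: 1847, 1858, 1869, 1875, 1886, 1897, 1909 — 7.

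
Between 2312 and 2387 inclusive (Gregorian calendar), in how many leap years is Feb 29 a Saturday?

Leap years in 2312–2387: 19 of them.
Feb 29 weekday advances by 5 (mod 7) from one leap year to the next four years later (or differs when a century non-leap intervenes).
Leap-day weekdays: 2312:Thu 2316:Tue 2320:Sun 2324:Fri 2328:Wed 2332:Mon 2336:Sat✓ 2340:Thu 2344:Tue 2348:Sun 2352:Fri 2356:Wed 2360:Mon 2364:Sat✓ 2368:Thu 2372:Tue 2376:Sun 2380:Fri 2384:Wed
Saturday: 2336, 2364 → 2.

2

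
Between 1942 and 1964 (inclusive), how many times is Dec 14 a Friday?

4

Track Dec 14's weekday year by year (advancing +1, or +2 across a Feb 29):
  1942: Mon  1943: Tue (+1)  1944: Thu (+2)  1945: Fri (+1) ✓  1946: Sat (+1)
  1947: Sun (+1)  1948: Tue (+2)  1949: Wed (+1)  1950: Thu (+1)  1951: Fri (+1) ✓
  1952: Sun (+2)  1953: Mon (+1)  1954: Tue (+1)  1955: Wed (+1)  1956: Fri (+2) ✓
  1957: Sat (+1)  1958: Sun (+1)  1959: Mon (+1)  1960: Wed (+2)  1961: Thu (+1)
  1962: Fri (+1) ✓  1963: Sat (+1)  1964: Mon (+2)
Friday years: 1945, 1951, 1956, 1962 — 4 in total.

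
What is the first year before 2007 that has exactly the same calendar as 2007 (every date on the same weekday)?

2001

Two years share a calendar iff Jan 1 falls on the same weekday and both are leap or both are common. 2007: Jan 1 is Monday, common year.
2006: Jan 1 Sunday, common
2005: Jan 1 Saturday, common
2004: Jan 1 Thursday, leap
2003: Jan 1 Wednesday, common
2002: Jan 1 Tuesday, common
2001: Jan 1 Monday, common
2001 matches on both conditions.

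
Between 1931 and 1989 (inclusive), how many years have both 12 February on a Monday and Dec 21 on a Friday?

6

Check each year's weekday for 12 February and Dec 21:
  1931: Thu/Mon  1932: Fri/Wed  1933: Sun/Thu  1934: Mon/Fri ✓  1935: Tue/Sat  1936: Wed/Mon  1937: Fri/Tue  1938: Sat/Wed  1939: Sun/Thu  1940: Mon/Sat  1941: Wed/Sun  1942: Thu/Mon  1943: Fri/Tue  1944: Sat/Thu  …(31 more)…  1976: Thu/Tue  1977: Sat/Wed  1978: Sun/Thu  1979: Mon/Fri ✓  1980: Tue/Sun  1981: Thu/Mon  1982: Fri/Tue  1983: Sat/Wed  1984: Sun/Fri  1985: Tue/Sat  1986: Wed/Sun  1987: Thu/Mon  1988: Fri/Wed  1989: Sun/Thu
Both conditions hold in: 1934, 1945, 1951, 1962, 1973, 1979 — 6.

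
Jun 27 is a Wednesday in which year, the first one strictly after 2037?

From one year to the next, a fixed date's weekday advances by 1, or by 2 when a Feb 29 lies between the two dates.
2037: June 27 is Saturday.
2038: Sunday (+1)
2039: Monday (+1)
2040: Wednesday (+2)
Jun 27 falls on a Wednesday in 2040.

2040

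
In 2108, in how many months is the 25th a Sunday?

Check the 25th of each month of 2108: Jan 25: Wed, Feb 25: Sat, Mar 25: Sun, Apr 25: Wed, May 25: Fri, Jun 25: Mon, Jul 25: Wed, Aug 25: Sat, Sep 25: Tue, Oct 25: Thu, Nov 25: Sun, Dec 25: Tue.
Sunday occurs in March, November — 2 months.

2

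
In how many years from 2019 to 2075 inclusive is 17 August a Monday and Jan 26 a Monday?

Check each year's weekday for 17 August and Jan 26:
  2019: Sat/Sat  2020: Mon/Sun  2021: Tue/Tue  2022: Wed/Wed  2023: Thu/Thu  2024: Sat/Fri  2025: Sun/Sun  2026: Mon/Mon ✓  2027: Tue/Tue  2028: Thu/Wed  2029: Fri/Fri  2030: Sat/Sat  2031: Sun/Sun  2032: Tue/Mon  …(29 more)…  2062: Thu/Thu  2063: Fri/Fri  2064: Sun/Sat  2065: Mon/Mon ✓  2066: Tue/Tue  2067: Wed/Wed  2068: Fri/Thu  2069: Sat/Sat  2070: Sun/Sun  2071: Mon/Mon ✓  2072: Wed/Tue  2073: Thu/Thu  2074: Fri/Fri  2075: Sat/Sat
Both conditions hold in: 2026, 2037, 2043, 2054, 2065, 2071 — 6.

6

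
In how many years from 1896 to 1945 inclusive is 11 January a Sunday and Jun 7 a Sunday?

5

Check each year's weekday for 11 January and Jun 7:
  1896: Sat/Sun  1897: Mon/Mon  1898: Tue/Tue  1899: Wed/Wed  1900: Thu/Thu  1901: Fri/Fri  1902: Sat/Sat  1903: Sun/Sun ✓  1904: Mon/Tue  1905: Wed/Wed  1906: Thu/Thu  1907: Fri/Fri  1908: Sat/Sun  1909: Mon/Mon  …(22 more)…  1932: Mon/Tue  1933: Wed/Wed  1934: Thu/Thu  1935: Fri/Fri  1936: Sat/Sun  1937: Mon/Mon  1938: Tue/Tue  1939: Wed/Wed  1940: Thu/Fri  1941: Sat/Sat  1942: Sun/Sun ✓  1943: Mon/Mon  1944: Tue/Wed  1945: Thu/Thu
Both conditions hold in: 1903, 1914, 1925, 1931, 1942 — 5.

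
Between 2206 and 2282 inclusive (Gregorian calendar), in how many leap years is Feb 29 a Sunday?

3

Leap years in 2206–2282: 19 of them.
Feb 29 weekday advances by 5 (mod 7) from one leap year to the next four years later (or differs when a century non-leap intervenes).
Leap-day weekdays: 2208:Mon 2212:Sat 2216:Thu 2220:Tue 2224:Sun✓ 2228:Fri 2232:Wed 2236:Mon 2240:Sat 2244:Thu 2248:Tue 2252:Sun✓ 2256:Fri 2260:Wed 2264:Mon 2268:Sat 2272:Thu 2276:Tue 2280:Sun✓
Sunday: 2224, 2252, 2280 → 3.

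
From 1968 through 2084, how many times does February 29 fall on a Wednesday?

Leap years in 1968–2084: 30 of them.
Feb 29 weekday advances by 5 (mod 7) from one leap year to the next four years later (or differs when a century non-leap intervenes).
Leap-day weekdays: 1968:Thu 1972:Tue 1976:Sun 1980:Fri 1984:Wed✓ 1988:Mon 1992:Sat 1996:Thu 2000:Tue 2004:Sun 2008:Fri 2012:Wed✓ 2016:Mon …(4 more)… 2036:Fri 2040:Wed✓ 2044:Mon 2048:Sat 2052:Thu 2056:Tue 2060:Sun 2064:Fri 2068:Wed✓ 2072:Mon 2076:Sat 2080:Thu 2084:Tue
Wednesday: 1984, 2012, 2040, 2068 → 4.

4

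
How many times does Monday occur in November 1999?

November 1999 has 30 days and begins on Monday.
The first Monday is November 1.
Mondays fall on 1, 8, 15, 22, 29 — that's 5.

5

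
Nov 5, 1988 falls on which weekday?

January 1, 1988 is a Friday.
November 5 is day 310 of the year, i.e. 309 days after Jan 1.
309 mod 7 = 1, so advance 1 weekday from Friday: Saturday.

Saturday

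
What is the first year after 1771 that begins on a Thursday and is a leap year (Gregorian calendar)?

1784

Jan 1 advances by 2 weekdays after a leap year and by 1 after a common year.
1771: Jan 1 is Tuesday.
1772: Wednesday (leap)
1773: Friday
1774: Saturday
1775: Sunday
1776: Monday (leap)
1777: Wednesday
1778: Thursday
1779: Friday
1780: Saturday (leap)
1781: Monday
1782: Tuesday
1783: Wednesday
1784: Thursday (leap)
1784 begins on a Thursday and is a leap year.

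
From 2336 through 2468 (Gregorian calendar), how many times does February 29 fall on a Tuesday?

5

Leap years in 2336–2468: 34 of them.
Feb 29 weekday advances by 5 (mod 7) from one leap year to the next four years later (or differs when a century non-leap intervenes).
Leap-day weekdays: 2336:Sat 2340:Thu 2344:Tue✓ 2348:Sun 2352:Fri 2356:Wed 2360:Mon 2364:Sat 2368:Thu 2372:Tue✓ 2376:Sun 2380:Fri 2384:Wed …(8 more)… 2420:Sat 2424:Thu 2428:Tue✓ 2432:Sun 2436:Fri 2440:Wed 2444:Mon 2448:Sat 2452:Thu 2456:Tue✓ 2460:Sun 2464:Fri 2468:Wed
Tuesday: 2344, 2372, 2400, 2428, 2456 → 5.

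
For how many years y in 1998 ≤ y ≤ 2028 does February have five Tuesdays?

February has 28 days (29 in leap years); it has five Tuesdays when Tuesday falls among the first (month-length − 28) days — i.e. when February 1 is Tuesday in a leap year (never in a common year).
February 1 by year: 1998:Sun 1999:Mon 2000:Tue✓ 2001:Thu 2002:Fri 2003:Sat 2004:Sun 2005:Tue 2006:Wed 2007:Thu 2008:Fri 2009:Sun 2010:Mon 2011:Tue 2012:Wed 2013:Fri 2014:Sat 2015:Sun 2016:Mon 2017:Wed 2018:Thu 2019:Fri 2020:Sat 2021:Mon 2022:Tue 2023:Wed 2024:Thu 2025:Sat 2026:Sun 2027:Mon 2028:Tue✓
Years with five Tuesdays: 2000, 2028 → 2.

2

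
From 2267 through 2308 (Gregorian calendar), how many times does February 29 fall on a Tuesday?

1

Leap years in 2267–2308: 10 of them.
Feb 29 weekday advances by 5 (mod 7) from one leap year to the next four years later (or differs when a century non-leap intervenes).
Leap-day weekdays: 2268:Sat 2272:Thu 2276:Tue✓ 2280:Sun 2284:Fri 2288:Wed 2292:Mon 2296:Sat 2304:Mon 2308:Sat
Tuesday: 2276 → 1.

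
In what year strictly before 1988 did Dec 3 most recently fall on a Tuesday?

From one year to the next, a fixed date's weekday advances by 1, or by 2 when a Feb 29 lies between the two dates.
1988: December 3 is Saturday.
1987: Thursday (−2)
1986: Wednesday (−1)
1985: Tuesday (−1)
Dec 3 falls on a Tuesday in 1985.

1985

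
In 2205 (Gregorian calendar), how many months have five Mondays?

4

A month of length L has five Mondays iff its first Monday is on day ≤ L−28 (so day 1–3 in a 31-day month, 1–2 in a 30-day month, day 1 in a leap February).
Checking each month of 2205: Jan starts Tue (31d); Feb starts Fri (28d); Mar starts Fri (31d); Apr starts Mon (30d) ✓; May starts Wed (31d); Jun starts Sat (30d); Jul starts Mon (31d) ✓; Aug starts Thu (31d); Sep starts Sun (30d) ✓; Oct starts Tue (31d); Nov starts Fri (30d); Dec starts Sun (31d) ✓.
Five-Monday months: April, July, September, December → 4.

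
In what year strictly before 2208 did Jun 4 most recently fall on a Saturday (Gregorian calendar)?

2203

From one year to the next, a fixed date's weekday advances by 1, or by 2 when a Feb 29 lies between the two dates.
2208: June 4 is Saturday.
2207: Thursday (−2)
2206: Wednesday (−1)
2205: Tuesday (−1)
2204: Monday (−1)
2203: Saturday (−2)
Jun 4 falls on a Saturday in 2203.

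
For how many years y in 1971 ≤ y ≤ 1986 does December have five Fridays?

December has 31 days; it has five Fridays when Friday falls among the first (month-length − 28) days — i.e. when December 1 is one of Friday/Thursday/Wednesday.
December 1 by year: 1971:Wed✓ 1972:Fri✓ 1973:Sat 1974:Sun 1975:Mon 1976:Wed✓ 1977:Thu✓ 1978:Fri✓ 1979:Sat 1980:Mon 1981:Tue 1982:Wed✓ 1983:Thu✓ 1984:Sat 1985:Sun 1986:Mon
Years with five Fridays: 1971, 1972, 1976, 1977, 1978, 1982, 1983 → 7.

7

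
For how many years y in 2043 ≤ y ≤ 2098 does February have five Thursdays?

February has 28 days (29 in leap years); it has five Thursdays when Thursday falls among the first (month-length − 28) days — i.e. when February 1 is Thursday in a leap year (never in a common year).
February 1 by year: 2043:Sun 2044:Mon 2045:Wed 2046:Thu 2047:Fri 2048:Sat 2049:Mon 2050:Tue 2051:Wed 2052:Thu✓ 2053:Sat 2054:Sun 2055:Mon 2056:Tue 2057:Thu …(26 more)… 2084:Tue 2085:Thu 2086:Fri 2087:Sat 2088:Sun 2089:Tue 2090:Wed 2091:Thu 2092:Fri 2093:Sun 2094:Mon 2095:Tue 2096:Wed 2097:Fri 2098:Sat
Years with five Thursdays: 2052, 2080 → 2.

2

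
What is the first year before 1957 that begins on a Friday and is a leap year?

Jan 1 advances by 2 weekdays after a leap year and by 1 after a common year.
1957: Jan 1 is Tuesday.
1956: Sunday (leap)
1955: Saturday
1954: Friday
1953: Thursday
1952: Tuesday (leap)
1951: Monday
1950: Sunday
1949: Saturday
1948: Thursday (leap)
1947: Wednesday
1946: Tuesday
1945: Monday
1944: Saturday (leap)
1943: Friday
1942: Thursday
1941: Wednesday
1940: Monday (leap)
1939: Sunday
1938: Saturday
1937: Friday
1936: Wednesday (leap)
1935: Tuesday
1934: Monday
1933: Sunday
1932: Friday (leap)
1932 begins on a Friday and is a leap year.

1932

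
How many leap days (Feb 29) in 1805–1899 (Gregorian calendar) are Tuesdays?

3

Leap years in 1805–1899: 23 of them.
Feb 29 weekday advances by 5 (mod 7) from one leap year to the next four years later (or differs when a century non-leap intervenes).
Leap-day weekdays: 1808:Mon 1812:Sat 1816:Thu 1820:Tue✓ 1824:Sun 1828:Fri 1832:Wed 1836:Mon 1840:Sat 1844:Thu 1848:Tue✓ 1852:Sun 1856:Fri 1860:Wed 1864:Mon 1868:Sat 1872:Thu 1876:Tue✓ 1880:Sun 1884:Fri 1888:Wed 1892:Mon 1896:Sat
Tuesday: 1820, 1848, 1876 → 3.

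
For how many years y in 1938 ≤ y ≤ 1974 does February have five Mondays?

February has 28 days (29 in leap years); it has five Mondays when Monday falls among the first (month-length − 28) days — i.e. when February 1 is Monday in a leap year (never in a common year).
February 1 by year: 1938:Tue 1939:Wed 1940:Thu 1941:Sat 1942:Sun 1943:Mon 1944:Tue 1945:Thu 1946:Fri 1947:Sat 1948:Sun 1949:Tue 1950:Wed 1951:Thu 1952:Fri …(7 more)… 1960:Mon✓ 1961:Wed 1962:Thu 1963:Fri 1964:Sat 1965:Mon 1966:Tue 1967:Wed 1968:Thu 1969:Sat 1970:Sun 1971:Mon 1972:Tue 1973:Thu 1974:Fri
Years with five Mondays: 1960 → 1.

1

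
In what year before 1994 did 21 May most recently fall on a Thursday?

1992

From one year to the next, a fixed date's weekday advances by 1, or by 2 when a Feb 29 lies between the two dates.
1994: May 21 is Saturday.
1993: Friday (−1)
1992: Thursday (−1)
21 May falls on a Thursday in 1992.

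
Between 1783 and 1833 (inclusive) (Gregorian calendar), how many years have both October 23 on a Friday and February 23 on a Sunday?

Check each year's weekday for October 23 and February 23:
  1783: Thu/Sun  1784: Sat/Mon  1785: Sun/Wed  1786: Mon/Thu  1787: Tue/Fri  1788: Thu/Sat  1789: Fri/Mon  1790: Sat/Tue  1791: Sun/Wed  1792: Tue/Thu  1793: Wed/Sat  1794: Thu/Sun  1795: Fri/Mon  1796: Sun/Tue  …(23 more)…  1820: Mon/Wed  1821: Tue/Fri  1822: Wed/Sat  1823: Thu/Sun  1824: Sat/Mon  1825: Sun/Wed  1826: Mon/Thu  1827: Tue/Fri  1828: Thu/Sat  1829: Fri/Mon  1830: Sat/Tue  1831: Sun/Wed  1832: Tue/Thu  1833: Wed/Sat
Both conditions hold in: 1812 — 1.

1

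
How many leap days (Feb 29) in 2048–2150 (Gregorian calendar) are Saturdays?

4

Leap years in 2048–2150: 25 of them.
Feb 29 weekday advances by 5 (mod 7) from one leap year to the next four years later (or differs when a century non-leap intervenes).
Leap-day weekdays: 2048:Sat✓ 2052:Thu 2056:Tue 2060:Sun 2064:Fri 2068:Wed 2072:Mon 2076:Sat✓ 2080:Thu 2084:Tue 2088:Sun 2092:Fri 2096:Wed 2104:Fri 2108:Wed 2112:Mon 2116:Sat✓ 2120:Thu 2124:Tue 2128:Sun 2132:Fri 2136:Wed 2140:Mon 2144:Sat✓ 2148:Thu
Saturday: 2048, 2076, 2116, 2144 → 4.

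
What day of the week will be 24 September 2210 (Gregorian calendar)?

Monday

January 1, 2210 is a Monday.
September 24 is day 267 of the year, i.e. 266 days after Jan 1.
266 mod 7 = 0, so advance 0 weekdays from Monday: Monday.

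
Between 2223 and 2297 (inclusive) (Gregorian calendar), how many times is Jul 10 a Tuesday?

Track Jul 10's weekday year by year (advancing +1, or +2 across a Feb 29):
  2223: Thu  2224: Sat (+2)  2225: Sun (+1)  2226: Mon (+1)  2227: Tue (+1) ✓
  2228: Thu (+2)  2229: Fri (+1)  2230: Sat (+1)  2231: Sun (+1)  2232: Tue (+2) ✓
  2233: Wed (+1)  2234: Thu (+1)  2235: Fri (+1)  2236: Sun (+2)  … (47 more years) …
  2284: Thu (+2)  2285: Fri (+1)  2286: Sat (+1)  2287: Sun (+1)  2288: Tue (+2) ✓
  2289: Wed (+1)  2290: Thu (+1)  2291: Fri (+1)  2292: Sun (+2)  2293: Mon (+1)
  2294: Tue (+1) ✓  2295: Wed (+1)  2296: Fri (+2)  2297: Sat (+1)
Tuesday years: 2227, 2232, 2238, 2249, 2255, 2260, 2266, 2277, 2283, 2288, 2294 — 11 in total.

11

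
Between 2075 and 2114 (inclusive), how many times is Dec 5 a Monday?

Track Dec 5's weekday year by year (advancing +1, or +2 across a Feb 29):
  2075: Thu  2076: Sat (+2)  2077: Sun (+1)  2078: Mon (+1) ✓  2079: Tue (+1)
  2080: Thu (+2)  2081: Fri (+1)  2082: Sat (+1)  2083: Sun (+1)  2084: Tue (+2)
  2085: Wed (+1)  2086: Thu (+1)  2087: Fri (+1)  2088: Sun (+2)  … (12 more years) …
  2101: Mon (+1) ✓  2102: Tue (+1)  2103: Wed (+1)  2104: Fri (+2)  2105: Sat (+1)
  2106: Sun (+1)  2107: Mon (+1) ✓  2108: Wed (+2)  2109: Thu (+1)  2110: Fri (+1)
  2111: Sat (+1)  2112: Mon (+2) ✓  2113: Tue (+1)  2114: Wed (+1)
Monday years: 2078, 2089, 2095, 2101, 2107, 2112 — 6 in total.

6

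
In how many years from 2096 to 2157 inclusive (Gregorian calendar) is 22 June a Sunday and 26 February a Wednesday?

Check each year's weekday for 22 June and 26 February:
  2096: Fri/Sun  2097: Sat/Tue  2098: Sun/Wed ✓  2099: Mon/Thu  2100: Tue/Fri  2101: Wed/Sat  2102: Thu/Sun  2103: Fri/Mon  2104: Sun/Tue  2105: Mon/Thu  2106: Tue/Fri  2107: Wed/Sat  2108: Fri/Sun  2109: Sat/Tue  …(34 more)…  2144: Mon/Wed  2145: Tue/Fri  2146: Wed/Sat  2147: Thu/Sun  2148: Sat/Mon  2149: Sun/Wed ✓  2150: Mon/Thu  2151: Tue/Fri  2152: Thu/Sat  2153: Fri/Mon  2154: Sat/Tue  2155: Sun/Wed ✓  2156: Tue/Thu  2157: Wed/Sat
Both conditions hold in: 2098, 2110, 2121, 2127, 2138, 2149, 2155 — 7.

7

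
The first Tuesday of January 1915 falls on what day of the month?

5

January 1, 1915 is a Friday, so the first Tuesday is the 5th.
The first Tuesday is 5 + 0 = 5.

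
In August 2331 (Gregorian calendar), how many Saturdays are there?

5

August 2331 has 31 days and begins on Saturday.
The first Saturday is August 1.
Saturdays fall on 1, 8, 15, 22, 29 — that's 5.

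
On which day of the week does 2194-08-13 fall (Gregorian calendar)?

Wednesday

January 1, 2194 is a Wednesday.
August 13 is day 225 of the year, i.e. 224 days after Jan 1.
224 mod 7 = 0, so advance 0 weekdays from Wednesday: Wednesday.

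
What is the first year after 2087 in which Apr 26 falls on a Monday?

2088

From one year to the next, a fixed date's weekday advances by 1, or by 2 when a Feb 29 lies between the two dates.
2087: April 26 is Saturday.
2088: Monday (+2)
Apr 26 falls on a Monday in 2088.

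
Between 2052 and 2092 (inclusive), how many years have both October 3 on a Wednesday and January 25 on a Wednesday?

1

Check each year's weekday for October 3 and January 25:
  2052: Thu/Thu  2053: Fri/Sat  2054: Sat/Sun  2055: Sun/Mon  2056: Tue/Tue  2057: Wed/Thu  2058: Thu/Fri  2059: Fri/Sat  2060: Sun/Sun  2061: Mon/Tue  2062: Tue/Wed  2063: Wed/Thu  2064: Fri/Fri  2065: Sat/Sun  …(13 more)…  2079: Tue/Wed  2080: Thu/Thu  2081: Fri/Sat  2082: Sat/Sun  2083: Sun/Mon  2084: Tue/Tue  2085: Wed/Thu  2086: Thu/Fri  2087: Fri/Sat  2088: Sun/Sun  2089: Mon/Tue  2090: Tue/Wed  2091: Wed/Thu  2092: Fri/Fri
Both conditions hold in: 2068 — 1.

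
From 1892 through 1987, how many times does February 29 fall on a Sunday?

3

Leap years in 1892–1987: 23 of them.
Feb 29 weekday advances by 5 (mod 7) from one leap year to the next four years later (or differs when a century non-leap intervenes).
Leap-day weekdays: 1892:Mon 1896:Sat 1904:Mon 1908:Sat 1912:Thu 1916:Tue 1920:Sun✓ 1924:Fri 1928:Wed 1932:Mon 1936:Sat 1940:Thu 1944:Tue 1948:Sun✓ 1952:Fri 1956:Wed 1960:Mon 1964:Sat 1968:Thu 1972:Tue 1976:Sun✓ 1980:Fri 1984:Wed
Sunday: 1920, 1948, 1976 → 3.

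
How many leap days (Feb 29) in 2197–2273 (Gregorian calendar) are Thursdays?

3

Leap years in 2197–2273: 18 of them.
Feb 29 weekday advances by 5 (mod 7) from one leap year to the next four years later (or differs when a century non-leap intervenes).
Leap-day weekdays: 2204:Wed 2208:Mon 2212:Sat 2216:Thu✓ 2220:Tue 2224:Sun 2228:Fri 2232:Wed 2236:Mon 2240:Sat 2244:Thu✓ 2248:Tue 2252:Sun 2256:Fri 2260:Wed 2264:Mon 2268:Sat 2272:Thu✓
Thursday: 2216, 2244, 2272 → 3.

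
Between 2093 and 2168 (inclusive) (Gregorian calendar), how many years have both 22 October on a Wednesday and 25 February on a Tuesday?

Check each year's weekday for 22 October and 25 February:
  2093: Thu/Wed  2094: Fri/Thu  2095: Sat/Fri  2096: Mon/Sat  2097: Tue/Mon  2098: Wed/Tue ✓  2099: Thu/Wed  2100: Fri/Thu  2101: Sat/Fri  2102: Sun/Sat  2103: Mon/Sun  2104: Wed/Mon  2105: Thu/Wed  2106: Fri/Thu  …(48 more)…  2155: Wed/Tue ✓  2156: Fri/Wed  2157: Sat/Fri  2158: Sun/Sat  2159: Mon/Sun  2160: Wed/Mon  2161: Thu/Wed  2162: Fri/Thu  2163: Sat/Fri  2164: Mon/Sat  2165: Tue/Mon  2166: Wed/Tue ✓  2167: Thu/Wed  2168: Sat/Thu
Both conditions hold in: 2098, 2110, 2121, 2127, 2138, 2149, 2155, 2166 — 8.

8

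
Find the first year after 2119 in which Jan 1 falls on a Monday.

Jan 1 advances by 2 weekdays after a leap year and by 1 after a common year.
2119: Jan 1 is Sunday.
2120: Monday (leap)
2120 begins on a Monday

2120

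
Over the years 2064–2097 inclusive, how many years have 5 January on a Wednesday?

5

Track 5 January's weekday year by year (advancing +1, or +2 across a Feb 29):
  2064: Sat  2065: Mon (+2)  2066: Tue (+1)  2067: Wed (+1) ✓  2068: Thu (+1)
  2069: Sat (+2)  2070: Sun (+1)  2071: Mon (+1)  2072: Tue (+1)  2073: Thu (+2)
  2074: Fri (+1)  2075: Sat (+1)  2076: Sun (+1)  2077: Tue (+2)  … (6 more years) …
  2084: Wed (+1) ✓  2085: Fri (+2)  2086: Sat (+1)  2087: Sun (+1)  2088: Mon (+1)
  2089: Wed (+2) ✓  2090: Thu (+1)  2091: Fri (+1)  2092: Sat (+1)  2093: Mon (+2)
  2094: Tue (+1)  2095: Wed (+1) ✓  2096: Thu (+1)  2097: Sat (+2)
Wednesday years: 2067, 2078, 2084, 2089, 2095 — 5 in total.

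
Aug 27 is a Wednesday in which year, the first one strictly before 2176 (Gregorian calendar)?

2166

From one year to the next, a fixed date's weekday advances by 1, or by 2 when a Feb 29 lies between the two dates.
2176: August 27 is Tuesday.
2175: Sunday (−2)
2174: Saturday (−1)
2173: Friday (−1)
2172: Thursday (−1)
2171: Tuesday (−2)
2170: Monday (−1)
2169: Sunday (−1)
2168: Saturday (−1)
2167: Thursday (−2)
2166: Wednesday (−1)
Aug 27 falls on a Wednesday in 2166.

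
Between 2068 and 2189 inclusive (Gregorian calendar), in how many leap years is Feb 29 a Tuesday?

Leap years in 2068–2189: 30 of them.
Feb 29 weekday advances by 5 (mod 7) from one leap year to the next four years later (or differs when a century non-leap intervenes).
Leap-day weekdays: 2068:Wed 2072:Mon 2076:Sat 2080:Thu 2084:Tue✓ 2088:Sun 2092:Fri 2096:Wed 2104:Fri 2108:Wed 2112:Mon 2116:Sat 2120:Thu …(4 more)… 2140:Mon 2144:Sat 2148:Thu 2152:Tue✓ 2156:Sun 2160:Fri 2164:Wed 2168:Mon 2172:Sat 2176:Thu 2180:Tue✓ 2184:Sun 2188:Fri
Tuesday: 2084, 2124, 2152, 2180 → 4.

4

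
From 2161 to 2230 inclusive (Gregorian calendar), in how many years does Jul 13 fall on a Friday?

Track Jul 13's weekday year by year (advancing +1, or +2 across a Feb 29):
  2161: Mon  2162: Tue (+1)  2163: Wed (+1)  2164: Fri (+2) ✓  2165: Sat (+1)
  2166: Sun (+1)  2167: Mon (+1)  2168: Wed (+2)  2169: Thu (+1)  2170: Fri (+1) ✓
  2171: Sat (+1)  2172: Mon (+2)  2173: Tue (+1)  2174: Wed (+1)  … (42 more years) …
  2217: Sun (+1)  2218: Mon (+1)  2219: Tue (+1)  2220: Thu (+2)  2221: Fri (+1) ✓
  2222: Sat (+1)  2223: Sun (+1)  2224: Tue (+2)  2225: Wed (+1)  2226: Thu (+1)
  2227: Fri (+1) ✓  2228: Sun (+2)  2229: Mon (+1)  2230: Tue (+1)
Friday years: 2164, 2170, 2181, 2187, 2192, 2198, 2204, 2210, 2221, 2227 — 10 in total.

10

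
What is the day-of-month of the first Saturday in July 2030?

July 1, 2030 is a Monday, so the first Saturday is the 6th.
The first Saturday is 6 + 0 = 6.

6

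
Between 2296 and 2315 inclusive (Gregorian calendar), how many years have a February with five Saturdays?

2

February has 28 days (29 in leap years); it has five Saturdays when Saturday falls among the first (month-length − 28) days — i.e. when February 1 is Saturday in a leap year (never in a common year).
February 1 by year: 2296:Sat✓ 2297:Mon 2298:Tue 2299:Wed 2300:Thu 2301:Fri 2302:Sat 2303:Sun 2304:Mon 2305:Wed 2306:Thu 2307:Fri 2308:Sat✓ 2309:Mon 2310:Tue 2311:Wed 2312:Thu 2313:Sat 2314:Sun 2315:Mon
Years with five Saturdays: 2296, 2308 → 2.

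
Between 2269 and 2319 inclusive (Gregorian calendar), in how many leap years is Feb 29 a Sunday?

1

Leap years in 2269–2319: 11 of them.
Feb 29 weekday advances by 5 (mod 7) from one leap year to the next four years later (or differs when a century non-leap intervenes).
Leap-day weekdays: 2272:Thu 2276:Tue 2280:Sun✓ 2284:Fri 2288:Wed 2292:Mon 2296:Sat 2304:Mon 2308:Sat 2312:Thu 2316:Tue
Sunday: 2280 → 1.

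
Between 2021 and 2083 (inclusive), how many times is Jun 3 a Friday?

Track Jun 3's weekday year by year (advancing +1, or +2 across a Feb 29):
  2021: Thu  2022: Fri (+1) ✓  2023: Sat (+1)  2024: Mon (+2)  2025: Tue (+1)
  2026: Wed (+1)  2027: Thu (+1)  2028: Sat (+2)  2029: Sun (+1)  2030: Mon (+1)
  2031: Tue (+1)  2032: Thu (+2)  2033: Fri (+1) ✓  2034: Sat (+1)  … (35 more years) …
  2070: Tue (+1)  2071: Wed (+1)  2072: Fri (+2) ✓  2073: Sat (+1)  2074: Sun (+1)
  2075: Mon (+1)  2076: Wed (+2)  2077: Thu (+1)  2078: Fri (+1) ✓  2079: Sat (+1)
  2080: Mon (+2)  2081: Tue (+1)  2082: Wed (+1)  2083: Thu (+1)
Friday years: 2022, 2033, 2039, 2044, 2050, 2061, 2067, 2072, 2078 — 9 in total.

9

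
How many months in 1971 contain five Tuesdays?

A month of length L has five Tuesdays iff its first Tuesday is on day ≤ L−28 (so day 1–3 in a 31-day month, 1–2 in a 30-day month, day 1 in a leap February).
Checking each month of 1971: Jan starts Fri (31d); Feb starts Mon (28d); Mar starts Mon (31d) ✓; Apr starts Thu (30d); May starts Sat (31d); Jun starts Tue (30d) ✓; Jul starts Thu (31d); Aug starts Sun (31d) ✓; Sep starts Wed (30d); Oct starts Fri (31d); Nov starts Mon (30d) ✓; Dec starts Wed (31d).
Five-Tuesday months: March, June, August, November → 4.

4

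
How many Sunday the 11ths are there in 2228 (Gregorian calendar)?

Check the 11th of each month of 2228: Jan 11: Fri, Feb 11: Mon, Mar 11: Tue, Apr 11: Fri, May 11: Sun, Jun 11: Wed, Jul 11: Fri, Aug 11: Mon, Sep 11: Thu, Oct 11: Sat, Nov 11: Tue, Dec 11: Thu.
Sunday occurs in May — 1 month.

1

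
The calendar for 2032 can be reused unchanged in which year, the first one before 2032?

2004

Two years share a calendar iff Jan 1 falls on the same weekday and both are leap or both are common. 2032: Jan 1 is Thursday, leap year.
2031: Jan 1 Wednesday, common
2030: Jan 1 Tuesday, common
2029: Jan 1 Monday, common
2028: Jan 1 Saturday, leap
2027: Jan 1 Friday, common
2026: Jan 1 Thursday, common
2025: Jan 1 Wednesday, common
2024: Jan 1 Monday, leap
2023: Jan 1 Sunday, common
2022: Jan 1 Saturday, common
2021: Jan 1 Friday, common
2020: Jan 1 Wednesday, leap
2019: Jan 1 Tuesday, common
2018: Jan 1 Monday, common
2017: Jan 1 Sunday, common
2016: Jan 1 Friday, leap
2015: Jan 1 Thursday, common
2014: Jan 1 Wednesday, common
2013: Jan 1 Tuesday, common
2012: Jan 1 Sunday, leap
2011: Jan 1 Saturday, common
2010: Jan 1 Friday, common
2009: Jan 1 Thursday, common
2008: Jan 1 Tuesday, leap
2007: Jan 1 Monday, common
2006: Jan 1 Sunday, common
2005: Jan 1 Saturday, common
2004: Jan 1 Thursday, leap
2004 matches on both conditions.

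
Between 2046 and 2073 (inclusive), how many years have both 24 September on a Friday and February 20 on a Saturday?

Check each year's weekday for 24 September and February 20:
  2046: Mon/Tue  2047: Tue/Wed  2048: Thu/Thu  2049: Fri/Sat ✓  2050: Sat/Sun  2051: Sun/Mon  2052: Tue/Tue  2053: Wed/Thu  2054: Thu/Fri  2055: Fri/Sat ✓  2056: Sun/Sun  2057: Mon/Tue  2058: Tue/Wed  2059: Wed/Thu  2060: Fri/Fri  2061: Sat/Sun  2062: Sun/Mon  2063: Mon/Tue  2064: Wed/Wed  2065: Thu/Fri  2066: Fri/Sat ✓  2067: Sat/Sun  2068: Mon/Mon  2069: Tue/Wed  2070: Wed/Thu  2071: Thu/Fri  2072: Sat/Sat  2073: Sun/Mon
Both conditions hold in: 2049, 2055, 2066 — 3.

3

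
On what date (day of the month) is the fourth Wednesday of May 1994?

May 1, 1994 is a Sunday, so the first Wednesday is the 4th.
The fourth Wednesday is 4 + 21 = 25.

25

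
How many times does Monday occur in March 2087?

March 2087 has 31 days and begins on Saturday.
The first Monday is March 3.
Mondays fall on 3, 10, 17, 24, 31 — that's 5.

5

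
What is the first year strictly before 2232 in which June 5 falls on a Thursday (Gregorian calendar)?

2228

From one year to the next, a fixed date's weekday advances by 1, or by 2 when a Feb 29 lies between the two dates.
2232: June 5 is Tuesday.
2231: Sunday (−2)
2230: Saturday (−1)
2229: Friday (−1)
2228: Thursday (−1)
June 5 falls on a Thursday in 2228.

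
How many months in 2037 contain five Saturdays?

A month of length L has five Saturdays iff its first Saturday is on day ≤ L−28 (so day 1–3 in a 31-day month, 1–2 in a 30-day month, day 1 in a leap February).
Checking each month of 2037: Jan starts Thu (31d) ✓; Feb starts Sun (28d); Mar starts Sun (31d); Apr starts Wed (30d); May starts Fri (31d) ✓; Jun starts Mon (30d); Jul starts Wed (31d); Aug starts Sat (31d) ✓; Sep starts Tue (30d); Oct starts Thu (31d) ✓; Nov starts Sun (30d); Dec starts Tue (31d).
Five-Saturday months: January, May, August, October → 4.

4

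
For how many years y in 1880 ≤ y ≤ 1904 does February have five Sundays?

February has 28 days (29 in leap years); it has five Sundays when Sunday falls among the first (month-length − 28) days — i.e. when February 1 is Sunday in a leap year (never in a common year).
February 1 by year: 1880:Sun✓ 1881:Tue 1882:Wed 1883:Thu 1884:Fri 1885:Sun 1886:Mon 1887:Tue 1888:Wed 1889:Fri 1890:Sat 1891:Sun 1892:Mon 1893:Wed 1894:Thu 1895:Fri 1896:Sat 1897:Mon 1898:Tue 1899:Wed 1900:Thu 1901:Fri 1902:Sat 1903:Sun 1904:Mon
Years with five Sundays: 1880 → 1.

1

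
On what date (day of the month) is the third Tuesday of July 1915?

July 1, 1915 is a Thursday, so the first Tuesday is the 6th.
The third Tuesday is 6 + 14 = 20.

20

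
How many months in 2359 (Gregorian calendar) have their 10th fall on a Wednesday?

Check the 10th of each month of 2359: Jan 10: Sat, Feb 10: Tue, Mar 10: Tue, Apr 10: Fri, May 10: Sun, Jun 10: Wed, Jul 10: Fri, Aug 10: Mon, Sep 10: Thu, Oct 10: Sat, Nov 10: Tue, Dec 10: Thu.
Wednesday occurs in June — 1 month.

1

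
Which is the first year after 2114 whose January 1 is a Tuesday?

Jan 1 advances by 2 weekdays after a leap year and by 1 after a common year.
2114: Jan 1 is Monday.
2115: Tuesday
2115 begins on a Tuesday

2115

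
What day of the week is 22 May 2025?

Thursday

January 1, 2025 is a Wednesday.
May 22 is day 142 of the year, i.e. 141 days after Jan 1.
141 mod 7 = 1, so advance 1 weekday from Wednesday: Thursday.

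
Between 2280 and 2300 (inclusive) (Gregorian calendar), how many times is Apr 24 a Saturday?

Track Apr 24's weekday year by year (advancing +1, or +2 across a Feb 29):
  2280: Sat ✓  2281: Sun (+1)  2282: Mon (+1)  2283: Tue (+1)  2284: Thu (+2)
  2285: Fri (+1)  2286: Sat (+1) ✓  2287: Sun (+1)  2288: Tue (+2)  2289: Wed (+1)
  2290: Thu (+1)  2291: Fri (+1)  2292: Sun (+2)  2293: Mon (+1)  2294: Tue (+1)
  2295: Wed (+1)  2296: Fri (+2)  2297: Sat (+1) ✓  2298: Sun (+1)  2299: Mon (+1)
  2300: Tue (+1)
Saturday years: 2280, 2286, 2297 — 3 in total.

3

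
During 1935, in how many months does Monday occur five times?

A month of length L has five Mondays iff its first Monday is on day ≤ L−28 (so day 1–3 in a 31-day month, 1–2 in a 30-day month, day 1 in a leap February).
Checking each month of 1935: Jan starts Tue (31d); Feb starts Fri (28d); Mar starts Fri (31d); Apr starts Mon (30d) ✓; May starts Wed (31d); Jun starts Sat (30d); Jul starts Mon (31d) ✓; Aug starts Thu (31d); Sep starts Sun (30d) ✓; Oct starts Tue (31d); Nov starts Fri (30d); Dec starts Sun (31d) ✓.
Five-Monday months: April, July, September, December → 4.

4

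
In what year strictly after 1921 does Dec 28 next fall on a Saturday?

From one year to the next, a fixed date's weekday advances by 1, or by 2 when a Feb 29 lies between the two dates.
1921: December 28 is Wednesday.
1922: Thursday (+1)
1923: Friday (+1)
1924: Sunday (+2)
1925: Monday (+1)
1926: Tuesday (+1)
1927: Wednesday (+1)
1928: Friday (+2)
1929: Saturday (+1)
Dec 28 falls on a Saturday in 1929.

1929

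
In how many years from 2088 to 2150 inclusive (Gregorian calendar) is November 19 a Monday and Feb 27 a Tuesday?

6

Check each year's weekday for November 19 and Feb 27:
  2088: Fri/Fri  2089: Sat/Sun  2090: Sun/Mon  2091: Mon/Tue ✓  2092: Wed/Wed  2093: Thu/Fri  2094: Fri/Sat  2095: Sat/Sun  2096: Mon/Mon  2097: Tue/Wed  2098: Wed/Thu  2099: Thu/Fri  2100: Fri/Sat  2101: Sat/Sun  …(35 more)…  2137: Tue/Wed  2138: Wed/Thu  2139: Thu/Fri  2140: Sat/Sat  2141: Sun/Mon  2142: Mon/Tue ✓  2143: Tue/Wed  2144: Thu/Thu  2145: Fri/Sat  2146: Sat/Sun  2147: Sun/Mon  2148: Tue/Tue  2149: Wed/Thu  2150: Thu/Fri
Both conditions hold in: 2091, 2103, 2114, 2125, 2131, 2142 — 6.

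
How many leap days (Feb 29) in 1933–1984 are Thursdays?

Leap years in 1933–1984: 13 of them.
Feb 29 weekday advances by 5 (mod 7) from one leap year to the next four years later (or differs when a century non-leap intervenes).
Leap-day weekdays: 1936:Sat 1940:Thu✓ 1944:Tue 1948:Sun 1952:Fri 1956:Wed 1960:Mon 1964:Sat 1968:Thu✓ 1972:Tue 1976:Sun 1980:Fri 1984:Wed
Thursday: 1940, 1968 → 2.

2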